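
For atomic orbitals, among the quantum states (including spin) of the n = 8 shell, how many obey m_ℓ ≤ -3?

For n = 8, ℓ ranges over 0 … 7.
Contributions: ℓ=3 → 1; ℓ=4 → 2; ℓ=5 → 3; ℓ=6 → 4; ℓ=7 → 5.
Orbitals: 1 + 2 + 3 + 4 + 5 = 15. Each orbital carries two spin states, so 15 × 2 = 30 states.

30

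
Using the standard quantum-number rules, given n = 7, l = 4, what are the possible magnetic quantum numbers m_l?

-4, -3, -2, -1, 0, 1, 2, 3, 4

m_l takes every integer from −l to +l. With l = 4 that gives the 9 values -4, -3, -2, -1, 0, 1, 2, 3, 4.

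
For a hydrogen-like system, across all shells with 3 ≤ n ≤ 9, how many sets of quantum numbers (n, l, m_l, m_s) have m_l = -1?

Work shell by shell — for each n, count the (l, m_l) pairs that satisfy m_l = -1:
n=3 → 2; n=4 → 3; n=5 → 4; n=6 → 5; n=7 → 6; n=8 → 7; n=9 → 8.
Orbitals: 2 + 3 + 4 + 5 + 6 + 7 + 8 = 35. Including both spin states (m_s = ±1/2) gives 2 × 35 = 70 states.

70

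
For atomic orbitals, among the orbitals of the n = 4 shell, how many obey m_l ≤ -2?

3

Orbitals with m_l ≤ -2, by l: l=2 → 1; l=3 → 2.
Total orbitals: 1 + 2 = 3.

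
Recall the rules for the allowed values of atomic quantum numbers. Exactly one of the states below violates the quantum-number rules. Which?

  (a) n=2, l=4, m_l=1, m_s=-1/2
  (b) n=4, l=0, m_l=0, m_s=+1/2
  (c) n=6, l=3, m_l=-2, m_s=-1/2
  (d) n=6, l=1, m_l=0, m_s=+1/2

(a) has l = 4 ≥ n = 2, violating 0 ≤ l ≤ n−1.
The remaining sets (b), (c), (d) satisfy all four rules.

(a)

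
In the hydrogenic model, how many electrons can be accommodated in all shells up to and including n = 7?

280

Total orbitals = 1² + 2² + 3² + 4² + 5² + 6² + 7² = 140. Doubling for spin gives 280 electrons.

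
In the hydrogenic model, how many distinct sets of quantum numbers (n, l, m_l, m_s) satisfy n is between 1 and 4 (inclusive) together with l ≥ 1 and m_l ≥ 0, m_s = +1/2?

For each n in the range, tally the orbitals obeying l ≥ 1 and m_l ≥ 0:
n=2 → 2; n=3 → 5; n=4 → 9.
Orbitals: 2 + 5 + 9 = 16. With m_s fixed to +1/2 there is one state per orbital, so 16 states.

16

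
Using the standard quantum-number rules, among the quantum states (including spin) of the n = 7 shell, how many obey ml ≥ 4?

12

For n = 7, l ranges over 0 … 6.
The (l, ml) pairs meeting ml ≥ 4 give: l=4 → 1; l=5 → 2; l=6 → 3.
Orbitals: 1 + 2 + 3 = 6. Each orbital carries two spin states, so 6 × 2 = 12 states.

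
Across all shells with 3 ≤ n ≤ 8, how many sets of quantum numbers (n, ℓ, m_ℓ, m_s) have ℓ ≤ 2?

108

Go shell by shell, enumerating (ℓ, m_ℓ) with ℓ ≤ 2:
n=3 → 9; n=4 → 9; n=5 → 9; n=6 → 9; n=7 → 9; n=8 → 9.
Orbitals: 9 + 9 + 9 + 9 + 9 + 9 = 54. Including both spin states (m_s = ±1/2) gives 2 × 54 = 108 states.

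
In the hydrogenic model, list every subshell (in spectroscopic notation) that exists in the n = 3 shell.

For n = 3, l runs from 0 to 2. In spectroscopic notation l = 0,1,2,… ↔ s,p,d,f,g,h,i, so the subshells are 3s, 3p, 3d.

3s, 3p, 3d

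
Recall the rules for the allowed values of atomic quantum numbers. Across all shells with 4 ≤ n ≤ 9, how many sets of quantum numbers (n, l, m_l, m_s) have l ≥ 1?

Go shell by shell, enumerating (l, m_l) with l ≥ 1:
n=4 → 15; n=5 → 24; n=6 → 35; n=7 → 48; n=8 → 63; n=9 → 80.
Orbitals: 15 + 24 + 35 + 48 + 63 + 80 = 265. Including both spin states (m_s = ±1/2) gives 2 × 265 = 530 states.

530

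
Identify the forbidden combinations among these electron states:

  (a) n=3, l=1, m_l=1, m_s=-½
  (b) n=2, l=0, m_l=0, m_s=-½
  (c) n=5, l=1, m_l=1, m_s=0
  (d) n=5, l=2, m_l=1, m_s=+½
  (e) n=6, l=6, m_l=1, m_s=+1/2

(c) has m_s = 0, but an electron's spin must be ±1/2.
(e) has l = 6 ≥ n = 6, violating 0 ≤ l ≤ n−1.
The remaining sets (a), (b), (d) satisfy all four rules.

(c) and (e)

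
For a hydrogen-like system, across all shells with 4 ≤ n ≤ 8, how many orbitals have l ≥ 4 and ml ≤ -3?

30

Treat each shell separately and count matching orbitals:
n=5 → 2; n=6 → 5; n=7 → 9; n=8 → 14.
Total orbitals: 2 + 5 + 9 + 14 = 30.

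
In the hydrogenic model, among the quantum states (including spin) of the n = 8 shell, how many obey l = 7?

The n = 8 shell has l = 0 through 7; check each.
Contributions: l=7 → 15.
Orbitals: 15. Each orbital carries two spin states, so 15 × 2 = 30 states.

30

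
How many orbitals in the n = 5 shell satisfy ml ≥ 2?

For n = 5, l ranges over 0 … 4.
The (l, ml) pairs meeting ml ≥ 2 give: l=2 → 1; l=3 → 2; l=4 → 3.
Total orbitals: 1 + 2 + 3 = 6.

6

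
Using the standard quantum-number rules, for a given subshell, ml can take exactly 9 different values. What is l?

l = 4 (g)

ml ranges over 2l+1 integers, so 2l+1 = 9 ⇒ l = 4.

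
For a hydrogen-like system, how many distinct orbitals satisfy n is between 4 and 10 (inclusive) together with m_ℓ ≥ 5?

Count contributing orbitals for each principal shell:
n=6 → 1; n=7 → 3; n=8 → 6; n=9 → 10; n=10 → 15.
Total orbitals: 1 + 3 + 6 + 10 + 15 = 35.

35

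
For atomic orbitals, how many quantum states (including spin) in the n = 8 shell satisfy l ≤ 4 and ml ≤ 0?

30

With n = 8 the allowed l are 0, 1, …, 7.
Contributions: l=0 → 1; l=1 → 2; l=2 → 3; l=3 → 4; l=4 → 5.
Orbitals: 1 + 2 + 3 + 4 + 5 = 15. Each orbital carries two spin states, so 15 × 2 = 30 states.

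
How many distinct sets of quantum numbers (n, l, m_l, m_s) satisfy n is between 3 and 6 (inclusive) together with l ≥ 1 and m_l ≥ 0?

Count contributing orbitals for each principal shell:
n=3 → 5; n=4 → 9; n=5 → 14; n=6 → 20.
Orbitals: 5 + 9 + 14 + 20 = 48. Including both spin states (m_s = ±1/2) gives 2 × 48 = 96 states.

96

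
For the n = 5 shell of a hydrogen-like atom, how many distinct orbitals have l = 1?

Go through l = 0, …, 4 (the values permitted for n = 5).
The (l, ml) pairs meeting l = 1 give: l=1 → 3.
Total orbitals: 3.

3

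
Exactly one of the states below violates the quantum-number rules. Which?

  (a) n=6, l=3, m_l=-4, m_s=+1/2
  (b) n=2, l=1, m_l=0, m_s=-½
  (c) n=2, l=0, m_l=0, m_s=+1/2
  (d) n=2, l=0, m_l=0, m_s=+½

(a) has |m_l| = 4 > l = 3, violating −l ≤ m_l ≤ l.
The remaining sets (b), (c), (d) satisfy all four rules.

(a)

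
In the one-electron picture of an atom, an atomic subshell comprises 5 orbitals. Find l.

2l+1 = 5 gives l = 2.

l = 2 (d)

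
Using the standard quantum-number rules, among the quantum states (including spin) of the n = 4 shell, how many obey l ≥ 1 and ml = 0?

The n = 4 shell has l = 0 through 3; check each.
The (l, ml) pairs meeting l ≥ 1 and ml = 0 give: l=1 → 1; l=2 → 1; l=3 → 1.
Orbitals: 1 + 1 + 1 = 3. Each orbital carries two spin states, so 3 × 2 = 6 states.

6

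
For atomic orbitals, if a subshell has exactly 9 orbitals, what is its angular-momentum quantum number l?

l = 4

2l+1 = 9 gives l = 4.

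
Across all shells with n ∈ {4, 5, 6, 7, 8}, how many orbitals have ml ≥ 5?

10

Count contributing orbitals for each principal shell:
n=6 → 1; n=7 → 3; n=8 → 6.
Total orbitals: 1 + 3 + 6 = 10.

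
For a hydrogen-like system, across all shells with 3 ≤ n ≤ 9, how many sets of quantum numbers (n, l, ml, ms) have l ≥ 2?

504

For each n in the range, tally the orbitals obeying l ≥ 2:
n=3 → 5; n=4 → 12; n=5 → 21; n=6 → 32; n=7 → 45; n=8 → 60; n=9 → 77.
Orbitals: 5 + 12 + 21 + 32 + 45 + 60 + 77 = 252. Including both spin states (ms = ±1/2) gives 2 × 252 = 504 states.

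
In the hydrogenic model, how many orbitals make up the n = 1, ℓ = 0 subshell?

1

A subshell has 2ℓ+1 orbitals; with ℓ = 0, that's 1.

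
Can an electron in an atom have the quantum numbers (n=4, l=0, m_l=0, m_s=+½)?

Valid

n = 4 is a positive integer. l = 0 satisfies 0 ≤ l ≤ n−1 = 3. m_l = 0 lies in the range −l … +l (here 0). m_s = +1/2 is one of ±1/2.
All four constraints are satisfied.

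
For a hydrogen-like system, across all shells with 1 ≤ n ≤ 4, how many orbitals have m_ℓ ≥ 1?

10

Treat each shell separately and count matching orbitals:
n=2 → 1; n=3 → 3; n=4 → 6.
Total orbitals: 1 + 3 + 6 = 10.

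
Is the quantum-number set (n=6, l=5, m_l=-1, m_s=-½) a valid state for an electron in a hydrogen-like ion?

Yes

n = 6 is a positive integer. l = 5 satisfies 0 ≤ l ≤ n−1 = 5. m_l = -1 lies in the range −l … +l (here −5 … 5). m_s = -1/2 is one of ±1/2.
All four constraints are satisfied.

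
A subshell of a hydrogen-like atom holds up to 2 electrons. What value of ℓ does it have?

2(2ℓ+1) = 2 ⇒ 2ℓ+1 = 1 ⇒ ℓ = 0.

ℓ = 0 (s)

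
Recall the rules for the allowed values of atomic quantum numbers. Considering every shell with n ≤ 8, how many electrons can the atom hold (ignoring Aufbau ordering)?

408

Total orbitals = 1² + 2² + 3² + 4² + 5² + 6² + 7² + 8² = 204. Doubling for spin gives 408 electrons.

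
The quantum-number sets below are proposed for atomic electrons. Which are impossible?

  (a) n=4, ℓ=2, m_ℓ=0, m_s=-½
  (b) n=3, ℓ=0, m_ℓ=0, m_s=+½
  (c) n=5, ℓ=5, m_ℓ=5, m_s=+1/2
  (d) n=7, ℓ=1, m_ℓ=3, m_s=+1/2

(c) and (d)

(c) has ℓ = 5 ≥ n = 5, violating 0 ≤ ℓ ≤ n−1.
(d) has |m_ℓ| = 3 > ℓ = 1, violating −ℓ ≤ m_ℓ ≤ ℓ.
The remaining sets (a), (b) satisfy all four rules.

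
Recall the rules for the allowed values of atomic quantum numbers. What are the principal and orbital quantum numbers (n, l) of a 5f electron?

The leading integer gives n = 5; the letter 'f' means l = 3.

n = 5, l = 3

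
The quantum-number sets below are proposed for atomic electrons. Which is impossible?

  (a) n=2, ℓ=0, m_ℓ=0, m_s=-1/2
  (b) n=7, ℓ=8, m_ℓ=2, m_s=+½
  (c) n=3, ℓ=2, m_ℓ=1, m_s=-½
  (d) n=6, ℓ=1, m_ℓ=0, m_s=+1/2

(b) has ℓ = 8 ≥ n = 7, violating 0 ≤ ℓ ≤ n−1.
The remaining sets (a), (c), (d) satisfy all four rules.

(b)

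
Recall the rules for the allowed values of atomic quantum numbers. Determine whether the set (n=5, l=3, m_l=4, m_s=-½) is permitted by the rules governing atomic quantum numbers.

No

The magnetic quantum number must satisfy −l ≤ m_l ≤ l. With l = 3, m_l can only be -3, -2, -1, 0, 1, 2, 3, so m_l = 4 is forbidden.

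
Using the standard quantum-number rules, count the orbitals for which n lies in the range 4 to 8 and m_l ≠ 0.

160

Work shell by shell — for each n, count the (l, m_l) pairs that satisfy m_l ≠ 0:
n=4 → 12; n=5 → 20; n=6 → 30; n=7 → 42; n=8 → 56.
Total orbitals: 12 + 20 + 30 + 42 + 56 = 160.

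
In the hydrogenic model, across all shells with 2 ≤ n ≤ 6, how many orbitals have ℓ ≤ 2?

40

Work shell by shell — for each n, count the (ℓ, m_ℓ) pairs that satisfy ℓ ≤ 2:
n=2 → 4; n=3 → 9; n=4 → 9; n=5 → 9; n=6 → 9.
Total orbitals: 4 + 9 + 9 + 9 + 9 = 40.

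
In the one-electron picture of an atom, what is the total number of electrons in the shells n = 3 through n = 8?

398

Shell n has n² orbitals: 3²=9 + 4²=16 + 5²=25 + 6²=36 + 7²=49 + 8²=64 = 199 orbitals.
Two spin states per orbital: 2 × 199 = 398 electrons.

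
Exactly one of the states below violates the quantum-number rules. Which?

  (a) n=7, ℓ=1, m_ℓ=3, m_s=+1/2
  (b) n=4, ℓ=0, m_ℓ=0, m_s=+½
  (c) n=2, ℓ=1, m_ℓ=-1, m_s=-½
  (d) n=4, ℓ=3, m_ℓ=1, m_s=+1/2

(a)

(a) has |m_ℓ| = 3 > ℓ = 1, violating −ℓ ≤ m_ℓ ≤ ℓ.
The remaining sets (b), (c), (d) satisfy all four rules.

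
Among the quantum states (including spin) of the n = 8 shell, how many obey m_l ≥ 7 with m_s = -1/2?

The (l, m_l) pairs meeting m_l ≥ 7 give: l=7 → 1.
Orbitals: 1. With m_s fixed to a single value there is one state per orbital, giving 1 state.

1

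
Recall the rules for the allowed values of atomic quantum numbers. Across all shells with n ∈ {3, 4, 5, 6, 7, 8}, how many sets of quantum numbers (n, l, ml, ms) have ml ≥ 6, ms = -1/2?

Treat each shell separately and count matching orbitals:
n=7 → 1; n=8 → 3.
Orbitals: 1 + 3 = 4. With ms fixed to -1/2 there is one state per orbital, so 4 states.

4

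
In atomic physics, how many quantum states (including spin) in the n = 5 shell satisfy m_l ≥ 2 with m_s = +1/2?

The n = 5 shell has l = 0 through 4; check each.
Contributions: l=2 → 1; l=3 → 2; l=4 → 3.
Orbitals: 1 + 2 + 3 = 6. With m_s fixed to a single value there is one state per orbital, giving 6 states.

6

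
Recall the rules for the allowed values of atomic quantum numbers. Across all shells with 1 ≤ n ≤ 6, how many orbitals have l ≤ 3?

62

Count contributing orbitals for each principal shell:
n=1 → 1; n=2 → 4; n=3 → 9; n=4 → 16; n=5 → 16; n=6 → 16.
Total orbitals: 1 + 4 + 9 + 16 + 16 + 16 = 62.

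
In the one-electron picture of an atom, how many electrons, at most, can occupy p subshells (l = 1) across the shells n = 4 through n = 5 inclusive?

A p subshell (l = 1) exists for every n ≥ 2, so shells n = 4, 5 each contribute one — 2 subshells.
Since each p subshell holds 2(2·1+1) = 6 electrons, the total is 2 × 6 = 12.

12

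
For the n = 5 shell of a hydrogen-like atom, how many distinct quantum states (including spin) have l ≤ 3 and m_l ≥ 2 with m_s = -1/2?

The (l, m_l) pairs meeting l ≤ 3 and m_l ≥ 2 give: l=2 → 1; l=3 → 2.
Orbitals: 1 + 2 = 3. With m_s fixed to a single value there is one state per orbital, giving 3 states.

3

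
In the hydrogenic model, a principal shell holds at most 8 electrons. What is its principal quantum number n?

n = 2

2n² = 8 ⇒ n² = 4 ⇒ n = 2.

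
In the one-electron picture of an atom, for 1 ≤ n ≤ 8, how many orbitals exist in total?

Total orbitals = 1² + 2² + 3² + 4² + 5² + 6² + 7² + 8² = 204.

204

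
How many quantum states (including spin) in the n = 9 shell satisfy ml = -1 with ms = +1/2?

8

For n = 9, l ranges over 0 … 8.
The (l, ml) pairs meeting ml = -1 give: l=1 → 1; l=2 → 1; l=3 → 1; l=4 → 1; l=5 → 1; l=6 → 1; l=7 → 1; l=8 → 1.
Orbitals: 1 + 1 + 1 + 1 + 1 + 1 + 1 + 1 = 8. With ms fixed to a single value there is one state per orbital, giving 8 states.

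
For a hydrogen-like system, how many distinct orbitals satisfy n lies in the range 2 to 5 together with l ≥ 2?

For each n in the range, tally the orbitals obeying l ≥ 2:
n=3 → 5; n=4 → 12; n=5 → 21.
Total orbitals: 5 + 12 + 21 = 38.

38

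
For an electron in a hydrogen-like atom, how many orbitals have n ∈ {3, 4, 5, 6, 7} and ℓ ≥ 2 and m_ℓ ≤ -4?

10

Go shell by shell, enumerating (ℓ, m_ℓ) with ℓ ≥ 2 and m_ℓ ≤ -4:
n=5 → 1; n=6 → 3; n=7 → 6.
Total orbitals: 1 + 3 + 6 = 10.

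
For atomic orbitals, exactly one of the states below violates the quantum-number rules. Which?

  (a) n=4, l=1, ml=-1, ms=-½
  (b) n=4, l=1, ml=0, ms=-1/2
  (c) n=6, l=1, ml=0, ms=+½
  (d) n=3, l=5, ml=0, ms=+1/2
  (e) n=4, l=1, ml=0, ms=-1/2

(d)

(d) has l = 5 ≥ n = 3, violating 0 ≤ l ≤ n−1.
The remaining sets (a), (b), (c), (e) satisfy all four rules.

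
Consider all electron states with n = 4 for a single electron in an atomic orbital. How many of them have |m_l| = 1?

12

The n = 4 shell has l = 0 through 3; check each.
Contributions: l=1 → 2; l=2 → 2; l=3 → 2.
Orbitals: 2 + 2 + 2 = 6. Each orbital carries two spin states, so 6 × 2 = 12 states.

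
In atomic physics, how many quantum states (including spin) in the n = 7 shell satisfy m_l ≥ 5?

6

The (l, m_l) pairs meeting m_l ≥ 5 give: l=5 → 1; l=6 → 2.
Orbitals: 1 + 2 = 3. Each orbital carries two spin states, so 3 × 2 = 6 states.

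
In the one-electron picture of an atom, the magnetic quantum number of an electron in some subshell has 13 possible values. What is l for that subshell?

m_l ranges over 2l+1 integers, so 2l+1 = 13 ⇒ l = 6.

l = 6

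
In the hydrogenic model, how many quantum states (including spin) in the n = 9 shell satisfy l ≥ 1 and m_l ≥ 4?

The n = 9 shell has l = 0 through 8; check each.
Per l-value: l=4 → 1; l=5 → 2; l=6 → 3; l=7 → 4; l=8 → 5.
Orbitals: 1 + 2 + 3 + 4 + 5 = 15. Each orbital carries two spin states, so 15 × 2 = 30 states.

30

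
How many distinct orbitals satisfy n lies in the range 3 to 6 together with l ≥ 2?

Treat each shell separately and count matching orbitals:
n=3 → 5; n=4 → 12; n=5 → 21; n=6 → 32.
Total orbitals: 5 + 12 + 21 + 32 = 70.

70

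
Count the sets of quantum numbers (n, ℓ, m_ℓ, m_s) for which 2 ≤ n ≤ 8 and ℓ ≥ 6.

Work shell by shell — for each n, count the (ℓ, m_ℓ) pairs that satisfy ℓ ≥ 6:
n=7 → 13; n=8 → 28.
Orbitals: 13 + 28 = 41. Including both spin states (m_s = ±1/2) gives 2 × 41 = 82 states.

82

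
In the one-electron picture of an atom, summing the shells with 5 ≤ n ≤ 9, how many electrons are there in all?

510

Shell n has n² orbitals: 5²=25 + 6²=36 + 7²=49 + 8²=64 + 9²=81 = 255 orbitals.
Two spin states per orbital: 2 × 255 = 510 electrons.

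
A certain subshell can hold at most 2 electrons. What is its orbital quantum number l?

2(2l+1) = 2 ⇒ 2l+1 = 1 ⇒ l = 0.

l = 0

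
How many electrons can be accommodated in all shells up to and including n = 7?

280

Total orbitals = 1² + 2² + 3² + 4² + 5² + 6² + 7² = 140. Doubling for spin gives 280 electrons.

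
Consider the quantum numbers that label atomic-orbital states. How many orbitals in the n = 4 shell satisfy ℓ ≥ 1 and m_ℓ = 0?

For n = 4, ℓ ranges over 0 … 3.
The (ℓ, m_ℓ) pairs meeting ℓ ≥ 1 and m_ℓ = 0 give: ℓ=1 → 1; ℓ=2 → 1; ℓ=3 → 1.
Total orbitals: 1 + 1 + 1 = 3.

3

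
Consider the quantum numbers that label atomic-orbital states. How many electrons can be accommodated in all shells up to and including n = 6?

182

Total orbitals = 1² + 2² + 3² + 4² + 5² + 6² = 91. Doubling for spin gives 182 electrons.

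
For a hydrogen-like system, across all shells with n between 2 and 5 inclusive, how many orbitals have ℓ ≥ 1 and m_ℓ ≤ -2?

Work shell by shell — for each n, count the (ℓ, m_ℓ) pairs that satisfy ℓ ≥ 1 and m_ℓ ≤ -2:
n=3 → 1; n=4 → 3; n=5 → 6.
Total orbitals: 1 + 3 + 6 = 10.

10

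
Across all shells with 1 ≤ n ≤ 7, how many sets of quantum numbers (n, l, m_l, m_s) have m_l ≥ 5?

Count contributing orbitals for each principal shell:
n=6 → 1; n=7 → 3.
Orbitals: 1 + 3 = 4. Including both spin states (m_s = ±1/2) gives 2 × 4 = 8 states.

8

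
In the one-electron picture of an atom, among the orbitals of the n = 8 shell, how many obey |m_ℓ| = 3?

10

The n = 8 shell has ℓ = 0 through 7; check each.
The (ℓ, m_ℓ) pairs meeting |m_ℓ| = 3 give: ℓ=3 → 2; ℓ=4 → 2; ℓ=5 → 2; ℓ=6 → 2; ℓ=7 → 2.
Total orbitals: 2 + 2 + 2 + 2 + 2 = 10.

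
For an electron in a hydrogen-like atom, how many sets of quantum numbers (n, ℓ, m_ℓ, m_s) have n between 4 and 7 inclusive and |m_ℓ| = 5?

12

For each n in the range, tally the orbitals obeying |m_ℓ| = 5:
n=6 → 2; n=7 → 4.
Orbitals: 2 + 4 = 6. Including both spin states (m_s = ±1/2) gives 2 × 6 = 12 states.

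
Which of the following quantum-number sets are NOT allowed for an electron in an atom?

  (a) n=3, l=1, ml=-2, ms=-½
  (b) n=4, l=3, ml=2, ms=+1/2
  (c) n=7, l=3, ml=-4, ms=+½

(a) and (c)

(a) has |ml| = 2 > l = 1, violating −l ≤ ml ≤ l.
(c) has |ml| = 4 > l = 3, violating −l ≤ ml ≤ l.
The remaining set (b) satisfies all four rules.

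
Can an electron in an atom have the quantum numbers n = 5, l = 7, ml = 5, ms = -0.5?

The orbital quantum number must satisfy 0 ≤ l ≤ n−1. With n = 5 the allowed l values are 0, 1, 2, 3, 4, so l = 7 is out of range.

No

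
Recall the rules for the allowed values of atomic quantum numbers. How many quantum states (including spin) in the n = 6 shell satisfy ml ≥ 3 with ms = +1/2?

The n = 6 shell has l = 0 through 5; check each.
The (l, ml) pairs meeting ml ≥ 3 give: l=3 → 1; l=4 → 2; l=5 → 3.
Orbitals: 1 + 2 + 3 = 6. With ms fixed to a single value there is one state per orbital, giving 6 states.

6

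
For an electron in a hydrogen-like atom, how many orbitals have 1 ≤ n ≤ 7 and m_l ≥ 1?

56

For each n in the range, tally the orbitals obeying m_l ≥ 1:
n=2 → 1; n=3 → 3; n=4 → 6; n=5 → 10; n=6 → 15; n=7 → 21.
Total orbitals: 1 + 3 + 6 + 10 + 15 + 21 = 56.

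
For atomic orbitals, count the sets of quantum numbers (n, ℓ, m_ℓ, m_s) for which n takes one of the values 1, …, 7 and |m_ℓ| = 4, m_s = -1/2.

12

For each n in the range, tally the orbitals obeying |m_ℓ| = 4:
n=5 → 2; n=6 → 4; n=7 → 6.
Orbitals: 2 + 4 + 6 = 12. With m_s fixed to -1/2 there is one state per orbital, so 12 states.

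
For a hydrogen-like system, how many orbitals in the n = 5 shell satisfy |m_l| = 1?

Contributions: l=1 → 2; l=2 → 2; l=3 → 2; l=4 → 2.
Total orbitals: 2 + 2 + 2 + 2 = 8.

8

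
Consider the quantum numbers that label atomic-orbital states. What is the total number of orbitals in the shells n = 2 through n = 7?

Shell n has n² orbitals: 2²=4 + 3²=9 + 4²=16 + 5²=25 + 6²=36 + 7²=49 = 139 orbitals.

139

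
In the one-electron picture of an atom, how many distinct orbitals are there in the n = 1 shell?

1

The n = 1 shell contains n² = 1² = 1 orbital.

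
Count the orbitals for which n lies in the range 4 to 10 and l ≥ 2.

343

Per-shell orbital counts meeting the constraint:
n=4 → 12; n=5 → 21; n=6 → 32; n=7 → 45; n=8 → 60; n=9 → 77; n=10 → 96.
Total orbitals: 12 + 21 + 32 + 45 + 60 + 77 + 96 = 343.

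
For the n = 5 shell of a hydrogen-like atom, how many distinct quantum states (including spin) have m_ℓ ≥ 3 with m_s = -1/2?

Go through ℓ = 0, …, 4 (the values permitted for n = 5).
Orbitals with m_ℓ ≥ 3, by ℓ: ℓ=3 → 1; ℓ=4 → 2.
Orbitals: 1 + 2 = 3. With m_s fixed to a single value there is one state per orbital, giving 3 states.

3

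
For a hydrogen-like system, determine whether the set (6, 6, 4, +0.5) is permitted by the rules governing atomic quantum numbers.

The orbital quantum number must satisfy 0 ≤ l ≤ n−1. With n = 6 the allowed l values are 0, 1, 2, 3, 4, 5, so l = 6 is out of range.

Invalid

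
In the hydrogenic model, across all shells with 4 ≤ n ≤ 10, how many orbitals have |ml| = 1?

84

Count contributing orbitals for each principal shell:
n=4 → 6; n=5 → 8; n=6 → 10; n=7 → 12; n=8 → 14; n=9 → 16; n=10 → 18.
Total orbitals: 6 + 8 + 10 + 12 + 14 + 16 + 18 = 84.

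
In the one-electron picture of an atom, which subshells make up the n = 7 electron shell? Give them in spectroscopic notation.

7s, 7p, 7d, 7f, 7g, 7h, 7i

For n = 7, l runs from 0 to 6. In spectroscopic notation l = 0,1,2,… ↔ s,p,d,f,g,h,i, so the subshells are 7s, 7p, 7d, 7f, 7g, 7h, 7i.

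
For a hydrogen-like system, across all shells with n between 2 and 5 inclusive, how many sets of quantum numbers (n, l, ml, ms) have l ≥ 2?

Treat each shell separately and count matching orbitals:
n=3 → 5; n=4 → 12; n=5 → 21.
Orbitals: 5 + 12 + 21 = 38. Including both spin states (ms = ±1/2) gives 2 × 38 = 76 states.

76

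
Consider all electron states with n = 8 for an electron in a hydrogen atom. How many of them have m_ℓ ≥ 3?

30

With n = 8 the allowed ℓ are 0, 1, …, 7.
Orbitals with m_ℓ ≥ 3, by ℓ: ℓ=3 → 1; ℓ=4 → 2; ℓ=5 → 3; ℓ=6 → 4; ℓ=7 → 5.
Orbitals: 1 + 2 + 3 + 4 + 5 = 15. Each orbital carries two spin states, so 15 × 2 = 30 states.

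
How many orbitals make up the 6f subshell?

A subshell has 2l+1 orbitals; with l = 3, that's 7.

7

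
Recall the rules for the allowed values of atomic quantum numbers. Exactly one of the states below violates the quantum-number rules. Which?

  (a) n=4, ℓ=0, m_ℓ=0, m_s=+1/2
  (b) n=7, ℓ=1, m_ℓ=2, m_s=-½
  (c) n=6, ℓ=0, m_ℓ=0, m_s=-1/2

(b) has |m_ℓ| = 2 > ℓ = 1, violating −ℓ ≤ m_ℓ ≤ ℓ.
The remaining sets (a), (c) satisfy all four rules.

(b)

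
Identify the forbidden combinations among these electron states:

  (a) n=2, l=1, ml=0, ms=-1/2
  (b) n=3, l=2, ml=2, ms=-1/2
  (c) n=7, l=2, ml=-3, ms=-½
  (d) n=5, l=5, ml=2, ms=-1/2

(c) has |ml| = 3 > l = 2, violating −l ≤ ml ≤ l.
(d) has l = 5 ≥ n = 5, violating 0 ≤ l ≤ n−1.
The remaining sets (a), (b) satisfy all four rules.

(c) and (d)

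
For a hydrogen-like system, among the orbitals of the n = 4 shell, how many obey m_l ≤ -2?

3

The n = 4 shell has l = 0 through 3; check each.
Orbitals with m_l ≤ -2, by l: l=2 → 1; l=3 → 2.
Total orbitals: 1 + 2 = 3.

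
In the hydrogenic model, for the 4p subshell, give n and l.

n = 4, l = 1

The leading integer gives n = 4; the letter 'p' means l = 1.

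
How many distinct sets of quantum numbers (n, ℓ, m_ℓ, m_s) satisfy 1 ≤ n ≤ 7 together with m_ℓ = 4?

Per-shell orbital counts meeting the constraint:
n=5 → 1; n=6 → 2; n=7 → 3.
Orbitals: 1 + 2 + 3 = 6. Including both spin states (m_s = ±1/2) gives 2 × 6 = 12 states.

12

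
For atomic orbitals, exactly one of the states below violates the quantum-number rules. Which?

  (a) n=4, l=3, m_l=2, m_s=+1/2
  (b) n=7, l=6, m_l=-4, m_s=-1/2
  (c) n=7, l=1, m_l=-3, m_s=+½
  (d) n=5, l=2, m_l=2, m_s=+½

(c)

(c) has |m_l| = 3 > l = 1, violating −l ≤ m_l ≤ l.
The remaining sets (a), (b), (d) satisfy all four rules.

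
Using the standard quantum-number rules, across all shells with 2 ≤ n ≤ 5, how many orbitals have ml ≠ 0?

Count contributing orbitals for each principal shell:
n=2 → 2; n=3 → 6; n=4 → 12; n=5 → 20.
Total orbitals: 2 + 6 + 12 + 20 = 40.

40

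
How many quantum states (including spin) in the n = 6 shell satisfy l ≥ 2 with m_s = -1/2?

32

Go through l = 0, …, 5 (the values permitted for n = 6).
The (l, m_l) pairs meeting l ≥ 2 give: l=2 → 5; l=3 → 7; l=4 → 9; l=5 → 11.
Orbitals: 5 + 7 + 9 + 11 = 32. With m_s fixed to a single value there is one state per orbital, giving 32 states.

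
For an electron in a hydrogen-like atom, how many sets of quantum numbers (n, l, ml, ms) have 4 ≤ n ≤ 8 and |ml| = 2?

80

Work shell by shell — for each n, count the (l, ml) pairs that satisfy |ml| = 2:
n=4 → 4; n=5 → 6; n=6 → 8; n=7 → 10; n=8 → 12.
Orbitals: 4 + 6 + 8 + 10 + 12 = 40. Including both spin states (ms = ±1/2) gives 2 × 40 = 80 states.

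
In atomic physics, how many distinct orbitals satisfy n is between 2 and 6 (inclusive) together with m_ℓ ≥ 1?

Per-shell orbital counts meeting the constraint:
n=2 → 1; n=3 → 3; n=4 → 6; n=5 → 10; n=6 → 15.
Total orbitals: 1 + 3 + 6 + 10 + 15 = 35.

35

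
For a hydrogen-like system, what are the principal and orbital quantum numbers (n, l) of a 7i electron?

The leading integer gives n = 7; the letter 'i' means l = 6.

n = 7, l = 6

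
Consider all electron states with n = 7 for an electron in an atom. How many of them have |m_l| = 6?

4

With n = 7 the allowed l are 0, 1, …, 6.
Contributions: l=6 → 2.
Orbitals: 2. Each orbital carries two spin states, so 2 × 2 = 4 states.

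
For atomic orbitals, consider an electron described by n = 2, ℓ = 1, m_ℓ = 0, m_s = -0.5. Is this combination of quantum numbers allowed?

Valid

n = 2 is a positive integer. ℓ = 1 satisfies 0 ≤ ℓ ≤ n−1 = 1. m_ℓ = 0 lies in the range −ℓ … +ℓ (here −1 … 1). m_s = -1/2 is one of ±1/2.
All four constraints are satisfied.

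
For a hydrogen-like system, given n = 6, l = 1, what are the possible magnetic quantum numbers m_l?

m_l takes every integer from −l to +l. With l = 1 that gives the 3 values -1, 0, 1.

-1, 0, 1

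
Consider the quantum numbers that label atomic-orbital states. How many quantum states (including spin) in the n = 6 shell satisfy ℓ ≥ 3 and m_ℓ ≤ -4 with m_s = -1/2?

3

The (ℓ, m_ℓ) pairs meeting ℓ ≥ 3 and m_ℓ ≤ -4 give: ℓ=4 → 1; ℓ=5 → 2.
Orbitals: 1 + 2 = 3. With m_s fixed to a single value there is one state per orbital, giving 3 states.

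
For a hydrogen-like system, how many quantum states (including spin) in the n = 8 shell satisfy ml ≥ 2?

42

With n = 8 the allowed l are 0, 1, …, 7.
Orbitals with ml ≥ 2, by l: l=2 → 1; l=3 → 2; l=4 → 3; l=5 → 4; l=6 → 5; l=7 → 6.
Orbitals: 1 + 2 + 3 + 4 + 5 + 6 = 21. Each orbital carries two spin states, so 21 × 2 = 42 states.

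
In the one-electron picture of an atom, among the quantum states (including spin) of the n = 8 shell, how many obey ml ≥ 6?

For n = 8, l ranges over 0 … 7.
Orbitals with ml ≥ 6, by l: l=6 → 1; l=7 → 2.
Orbitals: 1 + 2 = 3. Each orbital carries two spin states, so 3 × 2 = 6 states.

6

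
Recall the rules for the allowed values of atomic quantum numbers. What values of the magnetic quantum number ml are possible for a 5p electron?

The 5p subshell has l = 1, and ml takes every integer from −l to +l. With l = 1 that gives the 3 values -1, 0, 1.

-1, 0, 1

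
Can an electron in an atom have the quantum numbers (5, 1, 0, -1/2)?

n = 5 is a positive integer. l = 1 satisfies 0 ≤ l ≤ n−1 = 4. ml = 0 lies in the range −l … +l (here −1 … 1). ms = -1/2 is one of ±1/2.
All four constraints are satisfied.

Valid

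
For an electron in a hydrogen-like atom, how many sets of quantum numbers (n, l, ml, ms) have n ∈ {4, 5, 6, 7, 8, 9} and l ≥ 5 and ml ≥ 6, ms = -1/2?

10

Count contributing orbitals for each principal shell:
n=7 → 1; n=8 → 3; n=9 → 6.
Orbitals: 1 + 3 + 6 = 10. With ms fixed to -1/2 there is one state per orbital, so 10 states.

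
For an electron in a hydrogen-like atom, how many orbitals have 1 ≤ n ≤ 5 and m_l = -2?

For each n in the range, tally the orbitals obeying m_l = -2:
n=3 → 1; n=4 → 2; n=5 → 3.
Total orbitals: 1 + 2 + 3 = 6.

6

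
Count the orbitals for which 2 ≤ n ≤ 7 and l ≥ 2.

Count contributing orbitals for each principal shell:
n=3 → 5; n=4 → 12; n=5 → 21; n=6 → 32; n=7 → 45.
Total orbitals: 5 + 12 + 21 + 32 + 45 = 115.

115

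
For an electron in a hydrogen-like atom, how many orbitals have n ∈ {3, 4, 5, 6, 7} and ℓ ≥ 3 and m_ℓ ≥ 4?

10

Per-shell orbital counts meeting the constraint:
n=5 → 1; n=6 → 3; n=7 → 6.
Total orbitals: 1 + 3 + 6 = 10.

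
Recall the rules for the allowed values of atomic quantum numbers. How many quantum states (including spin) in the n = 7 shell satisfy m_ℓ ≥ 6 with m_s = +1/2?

1

For n = 7, ℓ ranges over 0 … 6.
Orbitals with m_ℓ ≥ 6, by ℓ: ℓ=6 → 1.
Orbitals: 1. With m_s fixed to a single value there is one state per orbital, giving 1 state.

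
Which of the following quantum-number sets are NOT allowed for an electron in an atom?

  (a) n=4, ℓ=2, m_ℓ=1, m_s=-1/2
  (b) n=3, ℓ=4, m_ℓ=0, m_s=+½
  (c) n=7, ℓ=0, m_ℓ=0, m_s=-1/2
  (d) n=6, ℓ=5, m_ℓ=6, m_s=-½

(b) has ℓ = 4 ≥ n = 3, violating 0 ≤ ℓ ≤ n−1.
(d) has |m_ℓ| = 6 > ℓ = 5, violating −ℓ ≤ m_ℓ ≤ ℓ.
The remaining sets (a), (c) satisfy all four rules.

(b) and (d)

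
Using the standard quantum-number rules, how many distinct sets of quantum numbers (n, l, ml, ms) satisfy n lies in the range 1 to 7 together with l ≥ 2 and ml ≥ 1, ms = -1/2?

Per-shell orbital counts meeting the constraint:
n=3 → 2; n=4 → 5; n=5 → 9; n=6 → 14; n=7 → 20.
Orbitals: 2 + 5 + 9 + 14 + 20 = 50. With ms fixed to -1/2 there is one state per orbital, so 50 states.

50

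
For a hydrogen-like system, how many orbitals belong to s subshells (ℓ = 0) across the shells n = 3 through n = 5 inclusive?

3

An s subshell (ℓ = 0) exists for every n ≥ 1, so shells n = 3, 4, 5 each contribute one — 3 subshells.
Since each s subshell has 2·0+1 = 1 orbital, the total is 3 × 1 = 3.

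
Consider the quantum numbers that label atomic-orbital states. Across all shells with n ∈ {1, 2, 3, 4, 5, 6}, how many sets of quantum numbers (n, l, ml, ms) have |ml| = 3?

Count contributing orbitals for each principal shell:
n=4 → 2; n=5 → 4; n=6 → 6.
Orbitals: 2 + 4 + 6 = 12. Including both spin states (ms = ±1/2) gives 2 × 12 = 24 states.

24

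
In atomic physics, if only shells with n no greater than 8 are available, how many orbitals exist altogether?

204

Total orbitals = 1² + 2² + 3² + 4² + 5² + 6² + 7² + 8² = 204.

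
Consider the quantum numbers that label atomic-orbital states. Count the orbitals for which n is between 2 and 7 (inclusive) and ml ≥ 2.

35

Treat each shell separately and count matching orbitals:
n=3 → 1; n=4 → 3; n=5 → 6; n=6 → 10; n=7 → 15.
Total orbitals: 1 + 3 + 6 + 10 + 15 = 35.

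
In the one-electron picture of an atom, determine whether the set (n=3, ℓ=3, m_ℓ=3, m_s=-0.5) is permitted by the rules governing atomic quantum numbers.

The orbital quantum number must satisfy 0 ≤ ℓ ≤ n−1. With n = 3 the allowed ℓ values are 0, 1, 2, so ℓ = 3 is out of range.

Invalid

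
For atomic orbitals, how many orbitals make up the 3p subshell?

A subshell has 2l+1 orbitals; with l = 1, that's 3.

3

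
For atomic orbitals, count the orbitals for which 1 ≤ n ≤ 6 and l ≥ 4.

Go shell by shell, enumerating (l, m_l) with l ≥ 4:
n=5 → 9; n=6 → 20.
Total orbitals: 9 + 20 = 29.

29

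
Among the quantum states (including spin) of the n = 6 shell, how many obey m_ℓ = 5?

Contributions: ℓ=5 → 1.
Orbitals: 1. Each orbital carries two spin states, so 1 × 2 = 2 states.

2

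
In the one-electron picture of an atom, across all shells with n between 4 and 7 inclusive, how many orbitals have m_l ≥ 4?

Go shell by shell, enumerating (l, m_l) with m_l ≥ 4:
n=5 → 1; n=6 → 3; n=7 → 6.
Total orbitals: 1 + 3 + 6 = 10.

10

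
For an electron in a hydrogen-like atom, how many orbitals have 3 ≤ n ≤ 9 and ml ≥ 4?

Work shell by shell — for each n, count the (l, ml) pairs that satisfy ml ≥ 4:
n=5 → 1; n=6 → 3; n=7 → 6; n=8 → 10; n=9 → 15.
Total orbitals: 1 + 3 + 6 + 10 + 15 = 35.

35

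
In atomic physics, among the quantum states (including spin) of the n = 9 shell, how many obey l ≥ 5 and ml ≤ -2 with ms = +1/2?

22

Contributions: l=5 → 4; l=6 → 5; l=7 → 6; l=8 → 7.
Orbitals: 4 + 5 + 6 + 7 = 22. With ms fixed to a single value there is one state per orbital, giving 22 states.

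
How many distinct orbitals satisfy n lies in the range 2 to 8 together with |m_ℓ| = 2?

42

Per-shell orbital counts meeting the constraint:
n=3 → 2; n=4 → 4; n=5 → 6; n=6 → 8; n=7 → 10; n=8 → 12.
Total orbitals: 2 + 4 + 6 + 8 + 10 + 12 = 42.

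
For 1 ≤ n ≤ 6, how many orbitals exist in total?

Total orbitals = 1² + 2² + 3² + 4² + 5² + 6² = 91.

91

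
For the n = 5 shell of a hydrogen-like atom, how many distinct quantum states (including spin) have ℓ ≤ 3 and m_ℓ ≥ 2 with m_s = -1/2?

With n = 5 the allowed ℓ are 0, 1, …, 4.
The (ℓ, m_ℓ) pairs meeting ℓ ≤ 3 and m_ℓ ≥ 2 give: ℓ=2 → 1; ℓ=3 → 2.
Orbitals: 1 + 2 = 3. With m_s fixed to a single value there is one state per orbital, giving 3 states.

3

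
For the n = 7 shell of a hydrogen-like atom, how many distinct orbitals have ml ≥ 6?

1

Contributions: l=6 → 1.
Total orbitals: 1.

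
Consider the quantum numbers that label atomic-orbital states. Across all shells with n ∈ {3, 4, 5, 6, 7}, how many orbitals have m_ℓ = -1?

Go shell by shell, enumerating (ℓ, m_ℓ) with m_ℓ = -1:
n=3 → 2; n=4 → 3; n=5 → 4; n=6 → 5; n=7 → 6.
Total orbitals: 2 + 3 + 4 + 5 + 6 = 20.

20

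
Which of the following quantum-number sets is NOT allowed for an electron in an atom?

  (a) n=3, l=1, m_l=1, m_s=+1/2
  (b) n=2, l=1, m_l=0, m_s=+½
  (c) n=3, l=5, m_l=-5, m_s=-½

(c) has l = 5 ≥ n = 3, violating 0 ≤ l ≤ n−1.
The remaining sets (a), (b) satisfy all four rules.

(c)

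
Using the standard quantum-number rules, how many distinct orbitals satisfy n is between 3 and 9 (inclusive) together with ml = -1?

35

Per-shell orbital counts meeting the constraint:
n=3 → 2; n=4 → 3; n=5 → 4; n=6 → 5; n=7 → 6; n=8 → 7; n=9 → 8.
Total orbitals: 2 + 3 + 4 + 5 + 6 + 7 + 8 = 35.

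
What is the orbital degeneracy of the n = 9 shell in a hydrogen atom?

81

The n = 9 shell contains n² = 9² = 81 orbitals.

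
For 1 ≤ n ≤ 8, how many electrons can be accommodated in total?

408

Total orbitals = 1² + 2² + 3² + 4² + 5² + 6² + 7² + 8² = 204. Doubling for spin gives 408 electrons.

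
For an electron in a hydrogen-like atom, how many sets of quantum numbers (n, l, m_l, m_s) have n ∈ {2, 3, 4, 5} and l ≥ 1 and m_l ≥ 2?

20

Count contributing orbitals for each principal shell:
n=3 → 1; n=4 → 3; n=5 → 6.
Orbitals: 1 + 3 + 6 = 10. Including both spin states (m_s = ±1/2) gives 2 × 10 = 20 states.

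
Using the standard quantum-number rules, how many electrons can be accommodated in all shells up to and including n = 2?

Total orbitals = 1² + 2² = 5. Doubling for spin gives 10 electrons.

10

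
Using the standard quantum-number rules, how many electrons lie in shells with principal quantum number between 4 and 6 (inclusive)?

Shell n has n² orbitals: 4²=16 + 5²=25 + 6²=36 = 77 orbitals.
Two spin states per orbital: 2 × 77 = 154 electrons.

154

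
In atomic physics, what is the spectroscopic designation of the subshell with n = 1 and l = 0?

l = 0 corresponds to the letter 's', so the subshell is 1s.

1s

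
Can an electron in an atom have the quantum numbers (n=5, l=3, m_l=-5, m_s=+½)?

No

The magnetic quantum number must satisfy −l ≤ m_l ≤ l. With l = 3, m_l can only be -3, -2, -1, 0, 1, 2, 3, so m_l = -5 is forbidden.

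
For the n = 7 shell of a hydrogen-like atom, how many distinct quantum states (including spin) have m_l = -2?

10

The n = 7 shell has l = 0 through 6; check each.
Contributions: l=2 → 1; l=3 → 1; l=4 → 1; l=5 → 1; l=6 → 1.
Orbitals: 1 + 1 + 1 + 1 + 1 = 5. Each orbital carries two spin states, so 5 × 2 = 10 states.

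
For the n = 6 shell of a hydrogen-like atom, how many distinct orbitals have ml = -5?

1

Contributions: l=5 → 1.
Total orbitals: 1.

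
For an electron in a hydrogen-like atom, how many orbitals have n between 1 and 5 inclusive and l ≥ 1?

Go shell by shell, enumerating (l, ml) with l ≥ 1:
n=2 → 3; n=3 → 8; n=4 → 15; n=5 → 24.
Total orbitals: 3 + 8 + 15 + 24 = 50.

50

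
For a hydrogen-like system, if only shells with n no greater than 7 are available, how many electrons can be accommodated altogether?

280

Total orbitals = 1² + 2² + 3² + 4² + 5² + 6² + 7² = 140. Doubling for spin gives 280 electrons.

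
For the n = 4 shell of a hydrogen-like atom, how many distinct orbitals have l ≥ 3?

7

Go through l = 0, …, 3 (the values permitted for n = 4).
Orbitals with l ≥ 3, by l: l=3 → 7.
Total orbitals: 7.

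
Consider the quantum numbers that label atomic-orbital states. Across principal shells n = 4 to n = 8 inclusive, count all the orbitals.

Shell n has n² orbitals: 4²=16 + 5²=25 + 6²=36 + 7²=49 + 8²=64 = 190 orbitals.

190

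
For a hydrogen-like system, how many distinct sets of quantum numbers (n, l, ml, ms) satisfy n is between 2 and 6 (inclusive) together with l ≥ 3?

Count contributing orbitals for each principal shell:
n=4 → 7; n=5 → 16; n=6 → 27.
Orbitals: 7 + 16 + 27 = 50. Including both spin states (ms = ±1/2) gives 2 × 50 = 100 states.

100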